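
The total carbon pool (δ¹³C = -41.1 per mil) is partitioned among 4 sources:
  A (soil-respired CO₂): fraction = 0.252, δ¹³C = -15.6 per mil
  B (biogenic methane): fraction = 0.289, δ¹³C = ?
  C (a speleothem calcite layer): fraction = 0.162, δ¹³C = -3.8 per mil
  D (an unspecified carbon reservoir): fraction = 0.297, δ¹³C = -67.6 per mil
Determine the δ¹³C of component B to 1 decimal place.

-57.0 per mil

Isotope mass balance: δ_bulk = Σ fᵢ·δᵢ.
-41.1 = 0.252×(-15.6) + 0.289×δ_B + 0.162×(-3.8) + 0.297×(-67.6)
0.289·δ_B = -41.1 − (-24.624) = -16.476
δ_B = -16.476 / 0.289 = -57.01 per mil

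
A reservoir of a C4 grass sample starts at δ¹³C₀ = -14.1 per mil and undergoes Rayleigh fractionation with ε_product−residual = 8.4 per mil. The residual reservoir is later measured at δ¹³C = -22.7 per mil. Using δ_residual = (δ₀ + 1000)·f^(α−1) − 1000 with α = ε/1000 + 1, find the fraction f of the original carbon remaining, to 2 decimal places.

0.35

α − 1 = ε/1000 = 0.0084
(δ_res + 1000)/(δ₀ + 1000) = (-22.7 + 1000)/(-14.1 + 1000) = 977.3/985.9 = 0.991277
f = 0.991277^(1/0.0084) = exp(ln(0.991277)/0.0084) = exp(-0.00876/0.0084)
f = exp(-1.0430) = 0.3524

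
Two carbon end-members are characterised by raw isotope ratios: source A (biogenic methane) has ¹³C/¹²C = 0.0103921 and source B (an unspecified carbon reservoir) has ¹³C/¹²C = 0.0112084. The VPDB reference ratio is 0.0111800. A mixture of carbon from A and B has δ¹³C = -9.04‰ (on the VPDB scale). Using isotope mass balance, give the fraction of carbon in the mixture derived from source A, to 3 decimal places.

δ_A = (0.0103921/0.0111800 − 1)×1000 = (0.929526 − 1)×1000 = -70.474‰
δ_B = (0.0112084/0.0111800 − 1)×1000 = (1.002540 − 1)×1000 = 2.540‰
f_A = (δ_mix − δ_B)/(δ_A − δ_B) = (-9.04 − (2.540))/(-70.474 − (2.540))
f_A = -11.580 / -73.014 = 0.1586

0.159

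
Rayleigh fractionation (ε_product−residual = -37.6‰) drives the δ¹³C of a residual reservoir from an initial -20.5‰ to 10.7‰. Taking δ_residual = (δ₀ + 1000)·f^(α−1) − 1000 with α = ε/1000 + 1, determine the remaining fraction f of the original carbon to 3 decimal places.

α − 1 = ε/1000 = -0.0376
(δ_res + 1000)/(δ₀ + 1000) = (10.7 + 1000)/(-20.5 + 1000) = 1010.7/979.5 = 1.031853
f = 1.031853^(1/-0.0376) = exp(ln(1.031853)/-0.0376) = exp(0.03136/-0.0376)
f = exp(-0.8339) = 0.4343

0.434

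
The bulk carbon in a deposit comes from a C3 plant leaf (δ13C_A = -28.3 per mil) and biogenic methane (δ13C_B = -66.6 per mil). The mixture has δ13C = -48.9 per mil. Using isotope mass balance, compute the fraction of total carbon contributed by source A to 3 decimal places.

0.462

δ_mix = f_A·δ_A + (1 − f_A)·δ_B  ⇒  f_A = (δ_mix − δ_B)/(δ_A − δ_B)
f_A = (-48.9 − (-66.6)) / (-28.3 − (-66.6))
f_A = 17.7 / 38.3 = 0.4621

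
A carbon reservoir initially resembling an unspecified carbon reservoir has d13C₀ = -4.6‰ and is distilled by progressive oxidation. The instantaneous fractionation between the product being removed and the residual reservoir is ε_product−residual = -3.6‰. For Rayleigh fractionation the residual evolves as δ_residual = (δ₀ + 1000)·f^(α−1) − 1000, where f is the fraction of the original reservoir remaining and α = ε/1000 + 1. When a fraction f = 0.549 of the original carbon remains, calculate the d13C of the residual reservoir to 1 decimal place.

-2.4‰

Rayleigh residual: δ_res = (δ₀ + 1000)·f^(α−1) − 1000
α = ε/1000 + 1 = 0.99640, so α − 1 = -0.00360
f^(α−1) = 0.549^(-0.00360) = 1.002161
δ_res = (-4.6 + 1000) × 1.002161 − 1000 = 997.551 − 1000 = -2.45‰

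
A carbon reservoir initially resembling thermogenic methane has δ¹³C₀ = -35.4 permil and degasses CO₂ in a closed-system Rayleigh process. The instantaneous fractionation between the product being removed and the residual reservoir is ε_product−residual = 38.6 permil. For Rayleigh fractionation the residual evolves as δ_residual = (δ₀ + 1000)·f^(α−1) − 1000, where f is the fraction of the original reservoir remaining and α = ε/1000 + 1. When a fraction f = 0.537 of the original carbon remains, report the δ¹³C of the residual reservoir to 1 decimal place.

Rayleigh residual: δ_res = (δ₀ + 1000)·f^(α−1) − 1000
α = ε/1000 + 1 = 1.03860, so α − 1 = 0.03860
f^(α−1) = 0.537^(0.03860) = 0.976286
δ_res = (-35.4 + 1000) × 0.976286 − 1000 = 941.725 − 1000 = -58.27 permil

-58.3 permil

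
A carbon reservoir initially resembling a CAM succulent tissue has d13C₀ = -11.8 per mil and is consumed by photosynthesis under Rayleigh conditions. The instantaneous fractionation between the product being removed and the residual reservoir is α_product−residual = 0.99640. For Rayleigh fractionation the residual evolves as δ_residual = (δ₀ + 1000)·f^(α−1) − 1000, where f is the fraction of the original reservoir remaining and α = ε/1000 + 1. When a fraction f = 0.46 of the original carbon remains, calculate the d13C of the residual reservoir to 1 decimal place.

-9.0 per mil

Rayleigh residual: δ_res = (δ₀ + 1000)·f^(α−1) − 1000
α − 1 = -0.00360
f^(α−1) = 0.46^(-0.00360) = 1.002799
δ_res = (-11.8 + 1000) × 1.002799 − 1000 = 990.966 − 1000 = -9.03 per mil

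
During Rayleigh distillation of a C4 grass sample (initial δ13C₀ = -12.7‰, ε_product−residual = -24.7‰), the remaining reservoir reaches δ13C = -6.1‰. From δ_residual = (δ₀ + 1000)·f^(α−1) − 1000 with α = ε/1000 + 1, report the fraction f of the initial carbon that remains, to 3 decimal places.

α − 1 = ε/1000 = -0.0247
(δ_res + 1000)/(δ₀ + 1000) = (-6.1 + 1000)/(-12.7 + 1000) = 993.9/987.3 = 1.006685
f = 1.006685^(1/-0.0247) = exp(ln(1.006685)/-0.0247) = exp(0.00666/-0.0247)
f = exp(-0.2697) = 0.7636

0.764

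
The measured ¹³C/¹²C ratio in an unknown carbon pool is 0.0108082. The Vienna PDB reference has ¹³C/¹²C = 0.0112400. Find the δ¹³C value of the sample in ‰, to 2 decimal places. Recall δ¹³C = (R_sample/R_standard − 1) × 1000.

-38.42‰

δ¹³C = (R_sample / R_standard − 1) × 1000
R_sample / R_standard = 0.0108082 / 0.0112400 = 0.961584
δ¹³C = (0.961584 − 1) × 1000 = -38.416‰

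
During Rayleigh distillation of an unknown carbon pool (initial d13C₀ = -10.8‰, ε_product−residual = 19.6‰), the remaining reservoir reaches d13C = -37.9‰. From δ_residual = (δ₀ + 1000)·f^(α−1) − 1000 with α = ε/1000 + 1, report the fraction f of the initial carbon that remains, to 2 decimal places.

α − 1 = ε/1000 = 0.0196
(δ_res + 1000)/(δ₀ + 1000) = (-37.9 + 1000)/(-10.8 + 1000) = 962.1/989.2 = 0.972604
f = 0.972604^(1/0.0196) = exp(ln(0.972604)/0.0196) = exp(-0.02778/0.0196)
f = exp(-1.4173) = 0.2424

0.24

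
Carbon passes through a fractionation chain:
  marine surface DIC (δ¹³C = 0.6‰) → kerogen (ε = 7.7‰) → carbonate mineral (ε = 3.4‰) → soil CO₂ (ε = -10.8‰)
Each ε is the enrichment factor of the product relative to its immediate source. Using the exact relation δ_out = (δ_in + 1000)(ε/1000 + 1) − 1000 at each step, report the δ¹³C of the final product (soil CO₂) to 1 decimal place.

0.8‰

step 1: δ = (0.60 + 1000)·(7.7/1000 + 1) − 1000 = 8.30‰
step 2: δ = (8.30 + 1000)·(3.4/1000 + 1) − 1000 = 11.73‰
step 3: δ = (11.73 + 1000)·(-10.8/1000 + 1) − 1000 = 0.81‰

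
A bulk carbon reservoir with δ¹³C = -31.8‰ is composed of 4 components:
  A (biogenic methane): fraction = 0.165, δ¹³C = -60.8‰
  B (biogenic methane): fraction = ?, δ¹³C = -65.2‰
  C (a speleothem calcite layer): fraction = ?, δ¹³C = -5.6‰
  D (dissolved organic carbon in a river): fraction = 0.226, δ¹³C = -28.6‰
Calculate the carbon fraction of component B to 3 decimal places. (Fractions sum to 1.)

Let f_B and f_C be the unknown fractions; fractions sum to 1 so f_B + f_C = 0.609.
Mass balance: Σ fᵢ·δᵢ = δ_bulk ⇒ f_B·(-65.2) + f_C·(-5.6) = -31.8 − (-16.496) = -15.304
Substitute f_C = 0.609 − f_B:
f_B·(-65.2 − -5.6) = -15.304 − 0.609×(-5.6) = -11.894
f_B = -11.894 / -59.6 = 0.1996

0.200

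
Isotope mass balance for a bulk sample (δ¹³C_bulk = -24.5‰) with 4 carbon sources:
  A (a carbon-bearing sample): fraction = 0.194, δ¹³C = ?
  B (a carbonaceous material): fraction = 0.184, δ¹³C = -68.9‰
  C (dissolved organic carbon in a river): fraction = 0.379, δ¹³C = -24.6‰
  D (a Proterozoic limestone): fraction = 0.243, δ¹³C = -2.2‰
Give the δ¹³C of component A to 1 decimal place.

-10.1‰

Isotope mass balance: δ_bulk = Σ fᵢ·δᵢ.
-24.5 = 0.194×δ_A + 0.184×(-68.9) + 0.379×(-24.6) + 0.243×(-2.2)
0.194·δ_A = -24.5 − (-22.536) = -1.964
δ_A = -1.964 / 0.194 = -10.13‰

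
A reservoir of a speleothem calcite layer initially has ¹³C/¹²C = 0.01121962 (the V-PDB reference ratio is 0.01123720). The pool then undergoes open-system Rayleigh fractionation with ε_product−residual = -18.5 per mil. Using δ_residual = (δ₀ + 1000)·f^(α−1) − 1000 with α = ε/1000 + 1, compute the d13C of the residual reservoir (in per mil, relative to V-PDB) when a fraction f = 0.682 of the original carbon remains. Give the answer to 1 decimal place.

5.5 per mil

δ₀ = (0.01121962/0.01123720 − 1)×1000 = (0.998436 − 1)×1000 = -1.564 per mil
α − 1 = ε/1000 = -0.0185
f^(α−1) = 0.682^(-0.0185) = 1.007106
δ_res = (-1.564 + 1000) × 1.007106 − 1000 = 1005.530 − 1000 = 5.53 per mil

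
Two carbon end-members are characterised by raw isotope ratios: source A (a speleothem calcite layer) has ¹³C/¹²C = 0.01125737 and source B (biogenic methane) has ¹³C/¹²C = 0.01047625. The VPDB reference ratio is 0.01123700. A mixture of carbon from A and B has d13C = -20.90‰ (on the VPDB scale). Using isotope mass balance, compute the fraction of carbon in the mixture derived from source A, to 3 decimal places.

δ_A = (0.01125737/0.01123700 − 1)×1000 = (1.001813 − 1)×1000 = 1.813‰
δ_B = (0.01047625/0.01123700 − 1)×1000 = (0.932300 − 1)×1000 = -67.700‰
f_A = (δ_mix − δ_B)/(δ_A − δ_B) = (-20.90 − (-67.700))/(1.813 − (-67.700))
f_A = 46.800 / 69.513 = 0.6733

0.673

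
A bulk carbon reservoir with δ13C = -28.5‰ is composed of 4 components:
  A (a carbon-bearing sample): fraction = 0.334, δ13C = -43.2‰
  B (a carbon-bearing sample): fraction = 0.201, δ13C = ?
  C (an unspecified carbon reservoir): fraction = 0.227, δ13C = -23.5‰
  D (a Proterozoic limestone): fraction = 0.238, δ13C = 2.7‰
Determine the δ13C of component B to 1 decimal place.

-46.7‰

Isotope mass balance: δ_bulk = Σ fᵢ·δᵢ.
-28.5 = 0.334×(-43.2) + 0.201×δ_B + 0.227×(-23.5) + 0.238×(2.7)
0.201·δ_B = -28.5 − (-19.121) = -9.379
δ_B = -9.379 / 0.201 = -46.66‰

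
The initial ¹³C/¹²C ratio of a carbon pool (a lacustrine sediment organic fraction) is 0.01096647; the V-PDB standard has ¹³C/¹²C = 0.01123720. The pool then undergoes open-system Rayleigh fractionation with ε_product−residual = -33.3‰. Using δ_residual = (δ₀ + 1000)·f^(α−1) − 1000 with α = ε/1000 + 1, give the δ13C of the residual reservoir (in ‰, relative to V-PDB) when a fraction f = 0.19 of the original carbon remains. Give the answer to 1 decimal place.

31.4‰

δ₀ = (0.01096647/0.01123720 − 1)×1000 = (0.975908 − 1)×1000 = -24.092‰
α − 1 = ε/1000 = -0.0333
f^(α−1) = 0.19^(-0.0333) = 1.056860
δ_res = (-24.092 + 1000) × 1.056860 − 1000 = 1031.398 − 1000 = 31.40‰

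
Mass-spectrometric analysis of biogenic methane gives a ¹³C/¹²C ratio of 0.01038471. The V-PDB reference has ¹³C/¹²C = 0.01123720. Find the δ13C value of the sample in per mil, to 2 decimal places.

δ13C = (R_sample / R_standard − 1) × 1000
R_sample / R_standard = 0.01038471 / 0.01123720 = 0.924137
δ13C = (0.924137 − 1) × 1000 = -75.863 per mil

-75.86 per mil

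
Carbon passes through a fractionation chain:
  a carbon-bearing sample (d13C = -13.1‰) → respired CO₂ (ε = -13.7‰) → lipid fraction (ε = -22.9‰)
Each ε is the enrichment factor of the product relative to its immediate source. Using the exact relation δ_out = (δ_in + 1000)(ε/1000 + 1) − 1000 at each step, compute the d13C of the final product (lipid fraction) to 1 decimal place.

-48.9‰

step 1: δ = (-13.10 + 1000)·(-13.7/1000 + 1) − 1000 = -26.62‰
step 2: δ = (-26.62 + 1000)·(-22.9/1000 + 1) − 1000 = -48.91‰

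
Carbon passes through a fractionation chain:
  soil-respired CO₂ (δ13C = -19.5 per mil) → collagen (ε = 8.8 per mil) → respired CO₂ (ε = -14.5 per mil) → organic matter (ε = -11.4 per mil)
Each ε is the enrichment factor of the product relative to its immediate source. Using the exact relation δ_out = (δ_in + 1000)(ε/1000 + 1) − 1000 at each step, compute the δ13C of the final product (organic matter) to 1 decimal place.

step 1: δ = (-19.50 + 1000)·(8.8/1000 + 1) − 1000 = -10.87 per mil
step 2: δ = (-10.87 + 1000)·(-14.5/1000 + 1) − 1000 = -25.21 per mil
step 3: δ = (-25.21 + 1000)·(-11.4/1000 + 1) − 1000 = -36.33 per mil

-36.3 per mil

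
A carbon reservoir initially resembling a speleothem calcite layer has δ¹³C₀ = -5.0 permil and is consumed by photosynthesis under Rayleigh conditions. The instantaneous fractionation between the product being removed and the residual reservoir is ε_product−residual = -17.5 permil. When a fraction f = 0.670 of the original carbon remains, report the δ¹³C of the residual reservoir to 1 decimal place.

2.0 permil

Rayleigh residual: δ_res = (δ₀ + 1000)·f^(α−1) − 1000
α = ε/1000 + 1 = 0.98250, so α − 1 = -0.01750
f^(α−1) = 0.670^(-0.01750) = 1.007033
δ_res = (-5.0 + 1000) × 1.007033 − 1000 = 1001.998 − 1000 = 2.00 permil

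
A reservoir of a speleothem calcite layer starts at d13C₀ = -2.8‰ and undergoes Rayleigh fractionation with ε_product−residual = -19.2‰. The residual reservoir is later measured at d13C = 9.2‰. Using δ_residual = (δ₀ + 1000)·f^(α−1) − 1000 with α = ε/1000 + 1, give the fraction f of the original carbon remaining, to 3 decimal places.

0.536

α − 1 = ε/1000 = -0.0192
(δ_res + 1000)/(δ₀ + 1000) = (9.2 + 1000)/(-2.8 + 1000) = 1009.2/997.2 = 1.012034
f = 1.012034^(1/-0.0192) = exp(ln(1.012034)/-0.0192) = exp(0.01196/-0.0192)
f = exp(-0.6230) = 0.5363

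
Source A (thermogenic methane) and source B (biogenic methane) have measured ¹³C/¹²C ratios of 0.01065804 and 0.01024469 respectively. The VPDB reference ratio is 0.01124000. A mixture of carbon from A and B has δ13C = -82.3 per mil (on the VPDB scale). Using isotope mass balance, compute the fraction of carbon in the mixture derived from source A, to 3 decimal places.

δ_A = (0.01065804/0.01124000 − 1)×1000 = (0.948224 − 1)×1000 = -51.776 per mil
δ_B = (0.01024469/0.01124000 − 1)×1000 = (0.911449 − 1)×1000 = -88.551 per mil
f_A = (δ_mix − δ_B)/(δ_A − δ_B) = (-82.3 − (-88.551))/(-51.776 − (-88.551))
f_A = 6.251 / 36.775 = 0.1700

0.170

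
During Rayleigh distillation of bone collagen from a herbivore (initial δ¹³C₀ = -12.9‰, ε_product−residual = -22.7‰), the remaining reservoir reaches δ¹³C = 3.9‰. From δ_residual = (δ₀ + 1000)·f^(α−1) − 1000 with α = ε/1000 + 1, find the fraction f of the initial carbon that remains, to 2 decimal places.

0.48

α − 1 = ε/1000 = -0.0227
(δ_res + 1000)/(δ₀ + 1000) = (3.9 + 1000)/(-12.9 + 1000) = 1003.9/987.1 = 1.017020
f = 1.017020^(1/-0.0227) = exp(ln(1.017020)/-0.0227) = exp(0.01688/-0.0227)
f = exp(-0.7435) = 0.4755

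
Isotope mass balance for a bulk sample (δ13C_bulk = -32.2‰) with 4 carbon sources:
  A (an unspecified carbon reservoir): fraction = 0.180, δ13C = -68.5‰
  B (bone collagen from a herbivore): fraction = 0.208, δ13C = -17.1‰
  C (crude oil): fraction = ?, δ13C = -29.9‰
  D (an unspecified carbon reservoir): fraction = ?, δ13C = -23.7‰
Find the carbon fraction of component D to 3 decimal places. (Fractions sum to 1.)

Let f_D and f_C be the unknown fractions; fractions sum to 1 so f_D + f_C = 0.612.
Mass balance: Σ fᵢ·δᵢ = δ_bulk ⇒ f_D·(-23.7) + f_C·(-29.9) = -32.2 − (-15.887) = -16.313
Substitute f_C = 0.612 − f_D:
f_D·(-23.7 − -29.9) = -16.313 − 0.612×(-29.9) = 1.986
f_D = 1.986 / 6.2 = 0.3203

0.320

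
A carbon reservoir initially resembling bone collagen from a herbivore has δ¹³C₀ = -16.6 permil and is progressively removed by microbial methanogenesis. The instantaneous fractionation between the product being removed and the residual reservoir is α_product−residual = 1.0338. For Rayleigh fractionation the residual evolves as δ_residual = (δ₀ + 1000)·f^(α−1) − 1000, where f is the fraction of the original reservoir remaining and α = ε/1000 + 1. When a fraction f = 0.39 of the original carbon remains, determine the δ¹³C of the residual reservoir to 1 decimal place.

-47.4 permil

Rayleigh residual: δ_res = (δ₀ + 1000)·f^(α−1) − 1000
α − 1 = 0.03380
f^(α−1) = 0.39^(0.03380) = 0.968675
δ_res = (-16.6 + 1000) × 0.968675 − 1000 = 952.595 − 1000 = -47.41 permil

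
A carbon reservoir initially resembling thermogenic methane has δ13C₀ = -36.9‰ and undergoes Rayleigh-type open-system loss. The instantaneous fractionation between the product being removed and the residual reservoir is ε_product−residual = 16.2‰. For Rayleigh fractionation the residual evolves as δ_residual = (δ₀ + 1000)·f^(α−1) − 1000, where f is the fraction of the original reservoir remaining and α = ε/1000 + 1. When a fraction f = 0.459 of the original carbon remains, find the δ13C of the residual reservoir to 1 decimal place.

Rayleigh residual: δ_res = (δ₀ + 1000)·f^(α−1) − 1000
α = ε/1000 + 1 = 1.01620, so α − 1 = 0.01620
f^(α−1) = 0.459^(0.01620) = 0.987464
δ_res = (-36.9 + 1000) × 0.987464 − 1000 = 951.027 − 1000 = -48.97‰

-49.0‰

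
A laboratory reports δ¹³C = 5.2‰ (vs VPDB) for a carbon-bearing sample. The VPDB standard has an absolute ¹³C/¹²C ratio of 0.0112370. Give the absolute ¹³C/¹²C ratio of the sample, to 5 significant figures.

R_sample = R_standard × (δ¹³C/1000 + 1)
R_sample = 0.0112370 × (5.2/1000 + 1) = 0.0112370 × 1.005200
R_sample = 0.0112954

0.011295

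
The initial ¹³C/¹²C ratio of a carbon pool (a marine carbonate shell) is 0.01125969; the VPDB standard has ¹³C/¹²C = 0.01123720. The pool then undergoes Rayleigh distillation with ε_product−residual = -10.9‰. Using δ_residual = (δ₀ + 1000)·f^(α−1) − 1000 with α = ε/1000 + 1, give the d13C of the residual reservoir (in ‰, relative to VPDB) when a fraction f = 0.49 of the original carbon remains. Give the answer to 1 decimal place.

9.8‰

δ₀ = (0.01125969/0.01123720 − 1)×1000 = (1.002001 − 1)×1000 = 2.001‰
α − 1 = ε/1000 = -0.0109
f^(α−1) = 0.49^(-0.0109) = 1.007806
δ_res = (2.001 + 1000) × 1.007806 − 1000 = 1009.823 − 1000 = 9.82‰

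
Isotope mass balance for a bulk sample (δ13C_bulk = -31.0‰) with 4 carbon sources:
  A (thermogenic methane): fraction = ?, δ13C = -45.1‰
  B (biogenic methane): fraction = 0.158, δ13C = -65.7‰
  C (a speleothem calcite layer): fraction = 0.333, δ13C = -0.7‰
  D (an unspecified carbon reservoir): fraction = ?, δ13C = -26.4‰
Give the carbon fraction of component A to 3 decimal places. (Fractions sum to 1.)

Let f_A and f_D be the unknown fractions; fractions sum to 1 so f_A + f_D = 0.509.
Mass balance: Σ fᵢ·δᵢ = δ_bulk ⇒ f_A·(-45.1) + f_D·(-26.4) = -31.0 − (-10.614) = -20.386
Substitute f_D = 0.509 − f_A:
f_A·(-45.1 − -26.4) = -20.386 − 0.509×(-26.4) = -6.949
f_A = -6.949 / -18.7 = 0.3716

0.372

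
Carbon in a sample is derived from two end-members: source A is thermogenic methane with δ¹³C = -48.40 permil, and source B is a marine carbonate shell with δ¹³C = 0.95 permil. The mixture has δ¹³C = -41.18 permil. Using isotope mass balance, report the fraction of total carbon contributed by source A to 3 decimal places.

0.854

δ_mix = f_A·δ_A + (1 − f_A)·δ_B  ⇒  f_A = (δ_mix − δ_B)/(δ_A − δ_B)
f_A = (-41.18 − (0.95)) / (-48.40 − (0.95))
f_A = -42.13 / -49.35 = 0.8537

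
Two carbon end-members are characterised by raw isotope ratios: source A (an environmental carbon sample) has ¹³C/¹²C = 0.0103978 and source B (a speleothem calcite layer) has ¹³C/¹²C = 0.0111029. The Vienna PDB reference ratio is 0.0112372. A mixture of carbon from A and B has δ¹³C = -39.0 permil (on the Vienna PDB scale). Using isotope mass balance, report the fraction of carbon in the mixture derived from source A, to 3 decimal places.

0.431

δ_A = (0.0103978/0.0112372 − 1)×1000 = (0.925302 − 1)×1000 = -74.698 permil
δ_B = (0.0111029/0.0112372 − 1)×1000 = (0.988049 − 1)×1000 = -11.951 permil
f_A = (δ_mix − δ_B)/(δ_A − δ_B) = (-39.0 − (-11.951))/(-74.698 − (-11.951))
f_A = -27.049 / -62.747 = 0.4311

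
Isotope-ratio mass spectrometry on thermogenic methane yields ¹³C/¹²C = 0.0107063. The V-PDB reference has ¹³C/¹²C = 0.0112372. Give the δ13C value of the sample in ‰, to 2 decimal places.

δ13C = (R_sample / R_standard − 1) × 1000
R_sample / R_standard = 0.0107063 / 0.0112372 = 0.952755
δ13C = (0.952755 − 1) × 1000 = -47.245‰

-47.24‰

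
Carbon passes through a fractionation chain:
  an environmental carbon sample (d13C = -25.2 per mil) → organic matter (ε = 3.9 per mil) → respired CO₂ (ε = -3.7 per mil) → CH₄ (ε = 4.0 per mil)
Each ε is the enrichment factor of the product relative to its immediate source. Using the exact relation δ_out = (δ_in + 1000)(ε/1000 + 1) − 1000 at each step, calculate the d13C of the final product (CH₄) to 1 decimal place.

step 1: δ = (-25.20 + 1000)·(3.9/1000 + 1) − 1000 = -21.40 per mil
step 2: δ = (-21.40 + 1000)·(-3.7/1000 + 1) − 1000 = -25.02 per mil
step 3: δ = (-25.02 + 1000)·(4.0/1000 + 1) − 1000 = -21.12 per mil

-21.1 per mil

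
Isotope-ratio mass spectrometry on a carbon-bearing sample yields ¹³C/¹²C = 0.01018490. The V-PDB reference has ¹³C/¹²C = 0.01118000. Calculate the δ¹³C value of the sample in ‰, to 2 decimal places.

δ¹³C = (R_sample / R_standard − 1) × 1000
R_sample / R_standard = 0.01018490 / 0.01118000 = 0.910993
δ¹³C = (0.910993 − 1) × 1000 = -89.007‰

-89.01‰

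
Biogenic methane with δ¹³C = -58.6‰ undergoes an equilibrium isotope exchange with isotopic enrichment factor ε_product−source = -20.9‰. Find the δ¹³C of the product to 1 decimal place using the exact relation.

Exactly, δ_product = (δ_source + 1000)·(ε/1000 + 1) − 1000.
δ_product = (-58.6 + 1000) × (-20.9/1000 + 1) − 1000
δ_product = -78.28‰

-78.3‰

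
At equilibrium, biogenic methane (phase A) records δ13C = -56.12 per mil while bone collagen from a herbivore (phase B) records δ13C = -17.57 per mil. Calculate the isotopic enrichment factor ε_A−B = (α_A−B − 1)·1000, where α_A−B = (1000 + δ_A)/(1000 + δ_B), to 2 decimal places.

α_A−B = (1000 + -56.12) / (1000 + -17.57) = 943.88 / 982.43 = 0.960761
ε_A−B = (0.960761 − 1) × 1000 = -39.239 per mil
(The approximation ε ≈ δ_A − δ_B would give -38.55 per mil.)

-39.24 per mil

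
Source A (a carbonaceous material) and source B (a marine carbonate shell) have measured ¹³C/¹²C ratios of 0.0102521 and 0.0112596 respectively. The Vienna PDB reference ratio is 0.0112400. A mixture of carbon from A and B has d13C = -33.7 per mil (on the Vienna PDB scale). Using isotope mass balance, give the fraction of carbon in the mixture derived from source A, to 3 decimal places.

δ_A = (0.0102521/0.0112400 − 1)×1000 = (0.912109 − 1)×1000 = -87.891 per mil
δ_B = (0.0112596/0.0112400 − 1)×1000 = (1.001744 − 1)×1000 = 1.744 per mil
f_A = (δ_mix − δ_B)/(δ_A − δ_B) = (-33.7 − (1.744))/(-87.891 − (1.744))
f_A = -35.444 / -89.635 = 0.3954

0.395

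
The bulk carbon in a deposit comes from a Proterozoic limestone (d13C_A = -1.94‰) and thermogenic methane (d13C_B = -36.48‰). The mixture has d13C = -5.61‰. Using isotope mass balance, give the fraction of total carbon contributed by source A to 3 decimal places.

δ_mix = f_A·δ_A + (1 − f_A)·δ_B  ⇒  f_A = (δ_mix − δ_B)/(δ_A − δ_B)
f_A = (-5.61 − (-36.48)) / (-1.94 − (-36.48))
f_A = 30.87 / 34.54 = 0.8937

0.894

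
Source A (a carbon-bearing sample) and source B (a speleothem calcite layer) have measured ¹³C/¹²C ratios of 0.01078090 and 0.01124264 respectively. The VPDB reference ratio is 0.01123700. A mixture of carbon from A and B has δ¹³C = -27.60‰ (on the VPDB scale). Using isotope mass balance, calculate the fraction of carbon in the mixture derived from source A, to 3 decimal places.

δ_A = (0.01078090/0.01123700 − 1)×1000 = (0.959411 − 1)×1000 = -40.589‰
δ_B = (0.01124264/0.01123700 − 1)×1000 = (1.000502 − 1)×1000 = 0.502‰
f_A = (δ_mix − δ_B)/(δ_A − δ_B) = (-27.60 − (0.502))/(-40.589 − (0.502))
f_A = -28.102 / -41.091 = 0.6839

0.684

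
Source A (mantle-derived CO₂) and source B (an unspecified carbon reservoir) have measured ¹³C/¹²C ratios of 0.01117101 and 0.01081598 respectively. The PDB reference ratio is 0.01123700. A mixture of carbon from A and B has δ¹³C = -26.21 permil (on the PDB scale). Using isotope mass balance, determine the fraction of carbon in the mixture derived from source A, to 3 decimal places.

δ_A = (0.01117101/0.01123700 − 1)×1000 = (0.994127 − 1)×1000 = -5.873 permil
δ_B = (0.01081598/0.01123700 − 1)×1000 = (0.962533 − 1)×1000 = -37.467 permil
f_A = (δ_mix − δ_B)/(δ_A − δ_B) = (-26.21 − (-37.467))/(-5.873 − (-37.467))
f_A = 11.257 / 31.595 = 0.3563

0.356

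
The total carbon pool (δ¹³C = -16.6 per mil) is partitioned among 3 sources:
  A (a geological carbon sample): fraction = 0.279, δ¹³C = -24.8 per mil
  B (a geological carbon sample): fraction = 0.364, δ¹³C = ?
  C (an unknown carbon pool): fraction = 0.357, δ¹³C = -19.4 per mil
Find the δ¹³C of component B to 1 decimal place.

-7.6 per mil

Isotope mass balance: δ_bulk = Σ fᵢ·δᵢ.
-16.6 = 0.279×(-24.8) + 0.364×δ_B + 0.357×(-19.4)
0.364·δ_B = -16.6 − (-13.845) = -2.755
δ_B = -2.755 / 0.364 = -7.57 per mil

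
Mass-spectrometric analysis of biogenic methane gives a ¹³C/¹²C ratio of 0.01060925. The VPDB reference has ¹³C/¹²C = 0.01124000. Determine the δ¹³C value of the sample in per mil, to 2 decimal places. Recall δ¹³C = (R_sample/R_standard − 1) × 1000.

δ¹³C = (R_sample / R_standard − 1) × 1000
R_sample / R_standard = 0.01060925 / 0.01124000 = 0.943883
δ¹³C = (0.943883 − 1) × 1000 = -56.117 per mil

-56.12 per mil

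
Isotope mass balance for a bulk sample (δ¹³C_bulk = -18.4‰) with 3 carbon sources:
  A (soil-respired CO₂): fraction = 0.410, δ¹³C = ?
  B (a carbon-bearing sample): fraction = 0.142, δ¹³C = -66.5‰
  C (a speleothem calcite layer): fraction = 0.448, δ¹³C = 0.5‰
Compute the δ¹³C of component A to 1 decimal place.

-22.4‰

Isotope mass balance: δ_bulk = Σ fᵢ·δᵢ.
-18.4 = 0.410×δ_A + 0.142×(-66.5) + 0.448×(0.5)
0.410·δ_A = -18.4 − (-9.219) = -9.181
δ_A = -9.181 / 0.410 = -22.39‰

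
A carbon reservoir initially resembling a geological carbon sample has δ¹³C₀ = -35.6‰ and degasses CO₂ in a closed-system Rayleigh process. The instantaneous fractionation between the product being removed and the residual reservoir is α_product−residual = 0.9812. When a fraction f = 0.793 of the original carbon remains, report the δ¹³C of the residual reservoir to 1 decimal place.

Rayleigh residual: δ_res = (δ₀ + 1000)·f^(α−1) − 1000
α − 1 = -0.01880
f^(α−1) = 0.793^(-0.01880) = 1.004370
δ_res = (-35.6 + 1000) × 1.004370 − 1000 = 968.614 − 1000 = -31.39‰

-31.4‰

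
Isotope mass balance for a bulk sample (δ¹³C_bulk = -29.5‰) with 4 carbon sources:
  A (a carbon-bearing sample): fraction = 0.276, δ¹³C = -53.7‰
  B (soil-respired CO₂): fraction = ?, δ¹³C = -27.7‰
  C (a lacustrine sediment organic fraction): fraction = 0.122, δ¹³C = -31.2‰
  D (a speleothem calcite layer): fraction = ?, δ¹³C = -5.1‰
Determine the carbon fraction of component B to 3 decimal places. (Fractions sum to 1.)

0.345

Let f_B and f_D be the unknown fractions; fractions sum to 1 so f_B + f_D = 0.602.
Mass balance: Σ fᵢ·δᵢ = δ_bulk ⇒ f_B·(-27.7) + f_D·(-5.1) = -29.5 − (-18.628) = -10.872
Substitute f_D = 0.602 − f_B:
f_B·(-27.7 − -5.1) = -10.872 − 0.602×(-5.1) = -7.802
f_B = -7.802 / -22.6 = 0.3452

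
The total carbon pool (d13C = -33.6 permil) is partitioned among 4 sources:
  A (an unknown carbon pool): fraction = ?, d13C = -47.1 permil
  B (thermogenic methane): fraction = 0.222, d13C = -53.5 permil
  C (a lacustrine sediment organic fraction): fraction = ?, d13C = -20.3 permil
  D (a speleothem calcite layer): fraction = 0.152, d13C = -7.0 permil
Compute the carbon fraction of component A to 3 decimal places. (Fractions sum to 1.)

Let f_A and f_C be the unknown fractions; fractions sum to 1 so f_A + f_C = 0.626.
Mass balance: Σ fᵢ·δᵢ = δ_bulk ⇒ f_A·(-47.1) + f_C·(-20.3) = -33.6 − (-12.941) = -20.659
Substitute f_C = 0.626 − f_A:
f_A·(-47.1 − -20.3) = -20.659 − 0.626×(-20.3) = -7.951
f_A = -7.951 / -26.8 = 0.2967

0.297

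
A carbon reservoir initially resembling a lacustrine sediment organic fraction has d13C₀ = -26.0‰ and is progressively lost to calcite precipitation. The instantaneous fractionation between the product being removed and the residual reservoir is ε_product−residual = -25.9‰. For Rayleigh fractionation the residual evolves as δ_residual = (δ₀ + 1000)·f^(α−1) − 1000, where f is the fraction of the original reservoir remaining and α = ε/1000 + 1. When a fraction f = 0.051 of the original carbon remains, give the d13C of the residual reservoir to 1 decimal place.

Rayleigh residual: δ_res = (δ₀ + 1000)·f^(α−1) − 1000
α = ε/1000 + 1 = 0.97410, so α − 1 = -0.02590
f^(α−1) = 0.051^(-0.02590) = 1.080125
δ_res = (-26.0 + 1000) × 1.080125 − 1000 = 1052.042 − 1000 = 52.04‰

52.0‰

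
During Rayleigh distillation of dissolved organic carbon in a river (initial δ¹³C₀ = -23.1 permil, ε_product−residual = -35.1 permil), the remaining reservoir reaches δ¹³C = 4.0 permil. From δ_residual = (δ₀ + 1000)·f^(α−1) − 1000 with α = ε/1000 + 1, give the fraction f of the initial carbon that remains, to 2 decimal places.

α − 1 = ε/1000 = -0.0351
(δ_res + 1000)/(δ₀ + 1000) = (4.0 + 1000)/(-23.1 + 1000) = 1004.0/976.9 = 1.027741
f = 1.027741^(1/-0.0351) = exp(ln(1.027741)/-0.0351) = exp(0.02736/-0.0351)
f = exp(-0.7796) = 0.4586

0.46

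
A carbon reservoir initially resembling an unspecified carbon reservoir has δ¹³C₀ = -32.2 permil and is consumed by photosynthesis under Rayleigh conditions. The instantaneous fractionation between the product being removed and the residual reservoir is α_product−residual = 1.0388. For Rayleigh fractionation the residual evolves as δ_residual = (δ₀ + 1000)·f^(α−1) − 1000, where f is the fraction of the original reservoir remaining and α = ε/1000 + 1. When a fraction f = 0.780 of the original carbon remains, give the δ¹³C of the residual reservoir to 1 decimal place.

Rayleigh residual: δ_res = (δ₀ + 1000)·f^(α−1) − 1000
α − 1 = 0.03880
f^(α−1) = 0.780^(0.03880) = 0.990406
δ_res = (-32.2 + 1000) × 0.990406 − 1000 = 958.515 − 1000 = -41.49 permil

-41.5 permil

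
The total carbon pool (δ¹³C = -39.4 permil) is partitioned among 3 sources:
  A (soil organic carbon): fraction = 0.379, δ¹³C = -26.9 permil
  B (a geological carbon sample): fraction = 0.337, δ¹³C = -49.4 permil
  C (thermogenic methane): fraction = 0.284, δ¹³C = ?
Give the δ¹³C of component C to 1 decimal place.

Isotope mass balance: δ_bulk = Σ fᵢ·δᵢ.
-39.4 = 0.379×(-26.9) + 0.337×(-49.4) + 0.284×δ_C
0.284·δ_C = -39.4 − (-26.843) = -12.557
δ_C = -12.557 / 0.284 = -44.22 permil

-44.2 permil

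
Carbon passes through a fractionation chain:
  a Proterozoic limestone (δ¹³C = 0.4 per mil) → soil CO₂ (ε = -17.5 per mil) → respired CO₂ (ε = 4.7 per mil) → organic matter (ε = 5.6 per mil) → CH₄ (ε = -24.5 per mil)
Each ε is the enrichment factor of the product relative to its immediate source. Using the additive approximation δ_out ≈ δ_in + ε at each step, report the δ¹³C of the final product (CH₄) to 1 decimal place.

step 1: δ ≈ 0.4 + (-17.5) = -17.1 per mil
step 2: δ ≈ -17.1 + (4.7) = -12.4 per mil
step 3: δ ≈ -12.4 + (5.6) = -6.8 per mil
step 4: δ ≈ -6.8 + (-24.5) = -31.3 per mil

-31.3 per mil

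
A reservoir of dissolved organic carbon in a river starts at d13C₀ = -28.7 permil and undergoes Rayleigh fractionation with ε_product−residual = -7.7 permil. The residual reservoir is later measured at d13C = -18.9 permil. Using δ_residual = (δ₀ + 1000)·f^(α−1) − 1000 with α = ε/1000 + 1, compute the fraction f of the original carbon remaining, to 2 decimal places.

0.27

α − 1 = ε/1000 = -0.0077
(δ_res + 1000)/(δ₀ + 1000) = (-18.9 + 1000)/(-28.7 + 1000) = 981.1/971.3 = 1.010090
f = 1.010090^(1/-0.0077) = exp(ln(1.010090)/-0.0077) = exp(0.01004/-0.0077)
f = exp(-1.3038) = 0.2715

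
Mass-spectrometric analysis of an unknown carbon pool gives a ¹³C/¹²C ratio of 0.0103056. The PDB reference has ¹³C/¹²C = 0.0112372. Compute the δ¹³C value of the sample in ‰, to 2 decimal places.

δ¹³C = (R_sample / R_standard − 1) × 1000
R_sample / R_standard = 0.0103056 / 0.0112372 = 0.917097
δ¹³C = (0.917097 − 1) × 1000 = -82.903‰

-82.90‰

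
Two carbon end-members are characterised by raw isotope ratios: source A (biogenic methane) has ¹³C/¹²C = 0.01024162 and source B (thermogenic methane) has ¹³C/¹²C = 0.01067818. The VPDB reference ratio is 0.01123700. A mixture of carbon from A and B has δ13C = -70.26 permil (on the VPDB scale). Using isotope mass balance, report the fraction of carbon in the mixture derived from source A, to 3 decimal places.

0.528

δ_A = (0.01024162/0.01123700 − 1)×1000 = (0.911419 − 1)×1000 = -88.581 permil
δ_B = (0.01067818/0.01123700 − 1)×1000 = (0.950270 − 1)×1000 = -49.730 permil
f_A = (δ_mix − δ_B)/(δ_A − δ_B) = (-70.26 − (-49.730))/(-88.581 − (-49.730))
f_A = -20.530 / -38.850 = 0.5284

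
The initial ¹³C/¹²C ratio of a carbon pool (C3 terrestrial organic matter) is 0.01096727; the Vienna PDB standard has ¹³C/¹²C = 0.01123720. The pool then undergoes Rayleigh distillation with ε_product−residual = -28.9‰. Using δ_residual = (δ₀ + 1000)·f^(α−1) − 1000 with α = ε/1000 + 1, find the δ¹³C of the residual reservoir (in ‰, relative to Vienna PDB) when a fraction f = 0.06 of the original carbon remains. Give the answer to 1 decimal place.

58.6‰

δ₀ = (0.01096727/0.01123720 − 1)×1000 = (0.975979 − 1)×1000 = -24.021‰
α − 1 = ε/1000 = -0.0289
f^(α−1) = 0.06^(-0.0289) = 1.084704
δ_res = (-24.021 + 1000) × 1.084704 − 1000 = 1058.649 − 1000 = 58.65‰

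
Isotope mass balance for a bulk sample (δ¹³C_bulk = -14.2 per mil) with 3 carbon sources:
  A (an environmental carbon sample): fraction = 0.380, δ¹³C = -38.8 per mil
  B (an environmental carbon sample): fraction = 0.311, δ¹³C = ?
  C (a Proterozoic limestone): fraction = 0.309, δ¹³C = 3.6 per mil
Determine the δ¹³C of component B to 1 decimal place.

Isotope mass balance: δ_bulk = Σ fᵢ·δᵢ.
-14.2 = 0.380×(-38.8) + 0.311×δ_B + 0.309×(3.6)
0.311·δ_B = -14.2 − (-13.632) = -0.568
δ_B = -0.568 / 0.311 = -1.83 per mil

-1.8 per mil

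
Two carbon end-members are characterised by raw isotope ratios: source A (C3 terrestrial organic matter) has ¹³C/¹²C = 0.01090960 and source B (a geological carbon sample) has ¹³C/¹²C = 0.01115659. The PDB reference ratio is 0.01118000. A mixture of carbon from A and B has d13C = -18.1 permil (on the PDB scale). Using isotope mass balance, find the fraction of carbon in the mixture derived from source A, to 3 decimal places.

δ_A = (0.01090960/0.01118000 − 1)×1000 = (0.975814 − 1)×1000 = -24.186 permil
δ_B = (0.01115659/0.01118000 − 1)×1000 = (0.997906 − 1)×1000 = -2.094 permil
f_A = (δ_mix − δ_B)/(δ_A − δ_B) = (-18.1 − (-2.094))/(-24.186 − (-2.094))
f_A = -16.006 / -22.092 = 0.7245

0.725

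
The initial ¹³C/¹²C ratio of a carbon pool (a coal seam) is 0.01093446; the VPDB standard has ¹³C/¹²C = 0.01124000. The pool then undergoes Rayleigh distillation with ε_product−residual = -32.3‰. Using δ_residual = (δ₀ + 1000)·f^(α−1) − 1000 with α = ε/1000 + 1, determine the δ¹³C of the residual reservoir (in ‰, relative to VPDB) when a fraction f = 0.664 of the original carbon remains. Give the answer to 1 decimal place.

-14.2‰

δ₀ = (0.01093446/0.01124000 − 1)×1000 = (0.972817 − 1)×1000 = -27.183‰
α − 1 = ε/1000 = -0.0323
f^(α−1) = 0.664^(-0.0323) = 1.013314
δ_res = (-27.183 + 1000) × 1.013314 − 1000 = 985.769 − 1000 = -14.23‰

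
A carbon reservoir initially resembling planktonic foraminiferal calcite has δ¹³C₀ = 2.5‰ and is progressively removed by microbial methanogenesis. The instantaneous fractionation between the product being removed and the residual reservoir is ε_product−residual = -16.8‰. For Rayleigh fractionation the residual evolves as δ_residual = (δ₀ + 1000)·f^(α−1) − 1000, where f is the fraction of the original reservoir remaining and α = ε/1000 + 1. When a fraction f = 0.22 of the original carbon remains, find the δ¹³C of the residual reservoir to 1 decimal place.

28.3‰

Rayleigh residual: δ_res = (δ₀ + 1000)·f^(α−1) − 1000
α = ε/1000 + 1 = 0.98320, so α − 1 = -0.01680
f^(α−1) = 0.22^(-0.01680) = 1.025764
δ_res = (2.5 + 1000) × 1.025764 − 1000 = 1028.328 − 1000 = 28.33‰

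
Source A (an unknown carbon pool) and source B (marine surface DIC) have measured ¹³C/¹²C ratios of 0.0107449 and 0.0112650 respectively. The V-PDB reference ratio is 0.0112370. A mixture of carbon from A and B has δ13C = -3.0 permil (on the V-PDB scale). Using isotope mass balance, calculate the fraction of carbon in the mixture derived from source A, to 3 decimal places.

δ_A = (0.0107449/0.0112370 − 1)×1000 = (0.956207 − 1)×1000 = -43.793 permil
δ_B = (0.0112650/0.0112370 − 1)×1000 = (1.002492 − 1)×1000 = 2.492 permil
f_A = (δ_mix − δ_B)/(δ_A − δ_B) = (-3.0 − (2.492))/(-43.793 − (2.492))
f_A = -5.492 / -46.285 = 0.1187

0.119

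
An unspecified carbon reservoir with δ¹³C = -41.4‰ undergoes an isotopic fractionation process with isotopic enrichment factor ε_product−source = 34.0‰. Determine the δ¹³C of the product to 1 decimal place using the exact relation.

Exactly, δ_product = (δ_source + 1000)·(ε/1000 + 1) − 1000.
δ_product = (-41.4 + 1000) × (34.0/1000 + 1) − 1000
δ_product = -8.81‰

-8.8‰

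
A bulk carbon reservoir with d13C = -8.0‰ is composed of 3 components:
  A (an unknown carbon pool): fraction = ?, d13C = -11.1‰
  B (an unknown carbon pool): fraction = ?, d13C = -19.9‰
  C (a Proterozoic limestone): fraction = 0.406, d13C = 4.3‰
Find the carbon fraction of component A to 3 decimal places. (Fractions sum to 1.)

0.236

Let f_A and f_B be the unknown fractions; fractions sum to 1 so f_A + f_B = 0.594.
Mass balance: Σ fᵢ·δᵢ = δ_bulk ⇒ f_A·(-11.1) + f_B·(-19.9) = -8.0 − (1.746) = -9.746
Substitute f_B = 0.594 − f_A:
f_A·(-11.1 − -19.9) = -9.746 − 0.594×(-19.9) = 2.075
f_A = 2.075 / 8.8 = 0.2358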